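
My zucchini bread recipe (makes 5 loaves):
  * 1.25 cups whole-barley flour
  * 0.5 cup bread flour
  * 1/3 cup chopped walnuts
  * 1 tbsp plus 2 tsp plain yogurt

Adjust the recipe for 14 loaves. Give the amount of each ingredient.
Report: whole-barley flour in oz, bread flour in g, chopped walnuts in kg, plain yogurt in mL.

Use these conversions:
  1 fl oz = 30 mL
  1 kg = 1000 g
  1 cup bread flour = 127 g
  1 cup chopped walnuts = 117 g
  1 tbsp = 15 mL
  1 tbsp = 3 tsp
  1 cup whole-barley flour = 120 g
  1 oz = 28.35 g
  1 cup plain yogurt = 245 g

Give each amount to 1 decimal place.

Scaling factor: 14/5 = 2.8.
whole-barley flour: 1.25 cup × 14/5 × 120 g/cup ÷ 28.35 g/oz ≈ 14.8 oz
bread flour: 0.5 cup × 14/5 × 127 g/cup = 177.8 g
chopped walnuts: 1/3 cup × 14/5 × 117 g/cup ÷ 1000 g/kg ≈ 0.1 kg
plain yogurt: (1 tbsp + 2 tsp = 5/3 tbsp) × 14/5 × 15 mL/tbsp = 70.0 mL

whole-barley flour: 14.8 oz; bread flour: 177.8 g; chopped walnuts: 0.1 kg; plain yogurt: 70.0 mL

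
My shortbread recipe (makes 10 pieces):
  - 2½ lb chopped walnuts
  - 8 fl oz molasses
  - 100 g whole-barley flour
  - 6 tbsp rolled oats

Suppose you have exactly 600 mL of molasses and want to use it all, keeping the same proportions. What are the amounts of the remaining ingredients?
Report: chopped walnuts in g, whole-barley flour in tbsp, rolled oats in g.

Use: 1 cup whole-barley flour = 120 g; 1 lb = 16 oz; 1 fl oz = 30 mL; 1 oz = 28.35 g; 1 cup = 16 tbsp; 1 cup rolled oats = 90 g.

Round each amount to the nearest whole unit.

The original recipe has 240 mL of molasses, so the scaling factor is 600 ÷ 240 = 5/2 = 2.5.
chopped walnuts: 2.5 lb × 5/2 × 16 oz/lb × 28.35 g/oz = 2835 g
whole-barley flour: 100 g × 5/2 ÷ 120 g/cup × 16 tbsp/cup ≈ 33 tbsp
rolled oats: 6 tbsp × 5/2 ÷ 16 tbsp/cup × 90 g/cup ≈ 84 g

chopped walnuts: 2835 g; whole-barley flour: 33 tbsp; rolled oats: 84 g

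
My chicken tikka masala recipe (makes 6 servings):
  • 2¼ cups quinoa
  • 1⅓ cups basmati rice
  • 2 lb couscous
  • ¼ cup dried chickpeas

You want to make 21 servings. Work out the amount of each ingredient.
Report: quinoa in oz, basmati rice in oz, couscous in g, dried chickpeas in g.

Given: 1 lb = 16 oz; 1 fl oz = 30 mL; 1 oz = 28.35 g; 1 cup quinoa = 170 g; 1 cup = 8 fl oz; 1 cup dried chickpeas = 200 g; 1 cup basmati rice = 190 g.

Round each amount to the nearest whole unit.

Scaling factor: 21/6 = 7/2 = 3.5.
quinoa: 2.25 cup × 7/2 × 170 g/cup ÷ 28.35 g/oz ≈ 47 oz
basmati rice: 4/3 cup × 7/2 × 190 g/cup ÷ 28.35 g/oz ≈ 31 oz
couscous: 2 lb × 7/2 × 16 oz/lb × 28.35 g/oz ≈ 3175 g
dried chickpeas: 0.25 cup × 7/2 × 200 g/cup = 175 g

quinoa: 47 oz; basmati rice: 31 oz; couscous: 3175 g; dried chickpeas: 175 g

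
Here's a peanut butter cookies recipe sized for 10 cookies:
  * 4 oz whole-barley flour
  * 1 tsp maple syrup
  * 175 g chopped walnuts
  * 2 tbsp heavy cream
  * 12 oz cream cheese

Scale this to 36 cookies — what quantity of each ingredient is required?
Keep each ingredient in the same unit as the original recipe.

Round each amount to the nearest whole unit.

Scaling factor: 36/10 = 18/5 = 3.6.
whole-barley flour: 4 oz × 18/5 ≈ 14 oz
maple syrup: 1 tsp × 18/5 ≈ 4 tsp
chopped walnuts: 175 g × 18/5 = 630 g
heavy cream: 2 tbsp × 18/5 ≈ 7 tbsp
cream cheese: 12 oz × 18/5 ≈ 43 oz

whole-barley flour: 14 oz; maple syrup: 4 tsp; chopped walnuts: 630 g; heavy cream: 7 tbsp; cream cheese: 43 oz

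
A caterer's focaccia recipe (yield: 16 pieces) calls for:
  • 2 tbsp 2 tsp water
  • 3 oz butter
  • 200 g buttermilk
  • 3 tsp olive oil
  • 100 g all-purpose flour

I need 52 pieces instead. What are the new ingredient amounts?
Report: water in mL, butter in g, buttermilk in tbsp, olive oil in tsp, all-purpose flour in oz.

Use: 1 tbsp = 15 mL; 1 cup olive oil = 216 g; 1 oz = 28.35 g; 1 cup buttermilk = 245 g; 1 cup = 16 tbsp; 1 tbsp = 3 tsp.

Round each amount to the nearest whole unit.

Scaling factor: 52/16 = 13/4 = 3.25.
water: (2 tbsp + 2 tsp = 8/3 tbsp) × 13/4 × 15 mL/tbsp = 130 mL
butter: 3 oz × 13/4 × 28.35 g/oz ≈ 276 g
buttermilk: 200 g × 13/4 ÷ 245 g/cup × 16 tbsp/cup ≈ 42 tbsp
olive oil: 3 tsp × 13/4 ≈ 10 tsp
all-purpose flour: 100 g × 13/4 ÷ 28.35 g/oz ≈ 11 oz

water: 130 mL; butter: 276 g; buttermilk: 42 tbsp; olive oil: 10 tsp; all-purpose flour: 11 oz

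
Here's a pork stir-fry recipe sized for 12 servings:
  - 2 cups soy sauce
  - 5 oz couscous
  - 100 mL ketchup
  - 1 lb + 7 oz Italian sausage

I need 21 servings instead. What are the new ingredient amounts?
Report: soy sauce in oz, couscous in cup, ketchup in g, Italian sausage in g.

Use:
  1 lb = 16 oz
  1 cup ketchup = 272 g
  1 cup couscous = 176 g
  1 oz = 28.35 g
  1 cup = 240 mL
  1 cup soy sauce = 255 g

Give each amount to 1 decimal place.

soy sauce: 31.5 oz; couscous: 1.4 cup; ketchup: 198.3 g; Italian sausage: 1141.1 g

Scaling factor: 21/12 = 7/4 = 1.75.
soy sauce: 2 cup × 7/4 × 255 g/cup ÷ 28.35 g/oz ≈ 31.5 oz
couscous: 5 oz × 7/4 × 28.35 g/oz ÷ 176 g/cup ≈ 1.4 cup
ketchup: 100 mL × 7/4 ÷ 240 mL/cup × 272 g/cup ≈ 198.3 g
Italian sausage: (1 lb + 7 oz = 1.4375 lb) × 7/4 × 16 oz/lb × 28.35 g/oz ≈ 1141.1 g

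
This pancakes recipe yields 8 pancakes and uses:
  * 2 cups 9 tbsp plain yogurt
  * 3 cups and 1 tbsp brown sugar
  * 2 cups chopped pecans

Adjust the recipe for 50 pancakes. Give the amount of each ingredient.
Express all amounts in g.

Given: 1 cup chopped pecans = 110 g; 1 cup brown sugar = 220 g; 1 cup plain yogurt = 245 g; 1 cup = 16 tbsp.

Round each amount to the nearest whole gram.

Scaling factor: 50/8 = 25/4 = 6.25.
plain yogurt: (2 cup + 9 tbsp = 2.5625 cup) × 25/4 × 245 g/cup ≈ 3924 g
brown sugar: (3 cup + 1 tbsp = 3.0625 cup) × 25/4 × 220 g/cup ≈ 4211 g
chopped pecans: 2 cup × 25/4 × 110 g/cup = 1375 g

plain yogurt: 3924 g; brown sugar: 4211 g; chopped pecans: 1375 g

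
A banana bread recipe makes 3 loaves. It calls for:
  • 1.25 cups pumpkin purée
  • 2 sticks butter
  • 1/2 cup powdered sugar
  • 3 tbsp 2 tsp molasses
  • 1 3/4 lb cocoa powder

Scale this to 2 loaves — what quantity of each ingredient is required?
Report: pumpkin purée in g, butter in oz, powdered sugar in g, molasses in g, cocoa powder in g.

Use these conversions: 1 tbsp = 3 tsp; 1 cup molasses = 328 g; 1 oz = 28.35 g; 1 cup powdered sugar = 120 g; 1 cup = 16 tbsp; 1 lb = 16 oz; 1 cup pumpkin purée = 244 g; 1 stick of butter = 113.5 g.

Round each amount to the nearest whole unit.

pumpkin purée: 203 g; butter: 5 oz; powdered sugar: 40 g; molasses: 50 g; cocoa powder: 529 g

Scaling factor: 2/3.
pumpkin purée: 1.25 cup × 2/3 × 244 g/cup ≈ 203 g
butter: 2 stick × 2/3 × 113.5 g/stick ÷ 28.35 g/oz ≈ 5 oz
powdered sugar: 0.5 cup × 2/3 × 120 g/cup = 40 g
molasses: (3 tbsp + 2 tsp = 11/3 tbsp) × 2/3 ÷ 16 tbsp/cup × 328 g/cup ≈ 50 g
cocoa powder: 1.75 lb × 2/3 × 16 oz/lb × 28.35 g/oz ≈ 529 g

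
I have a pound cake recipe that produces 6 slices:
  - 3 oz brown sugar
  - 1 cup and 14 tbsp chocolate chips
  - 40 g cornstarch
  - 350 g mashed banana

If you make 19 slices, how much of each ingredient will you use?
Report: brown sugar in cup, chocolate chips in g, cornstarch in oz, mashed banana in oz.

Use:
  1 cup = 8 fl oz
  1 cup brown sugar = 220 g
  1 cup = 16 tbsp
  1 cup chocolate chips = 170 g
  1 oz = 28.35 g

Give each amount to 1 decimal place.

brown sugar: 1.2 cup; chocolate chips: 1009.4 g; cornstarch: 4.5 oz; mashed banana: 39.1 oz

Scaling factor: 19/6.
brown sugar: 3 oz × 19/6 × 28.35 g/oz ÷ 220 g/cup ≈ 1.2 cup
chocolate chips: (1 cup + 14 tbsp = 1.875 cup) × 19/6 × 170 g/cup ≈ 1009.4 g
cornstarch: 40 g × 19/6 ÷ 28.35 g/oz ≈ 4.5 oz
mashed banana: 350 g × 19/6 ÷ 28.35 g/oz ≈ 39.1 oz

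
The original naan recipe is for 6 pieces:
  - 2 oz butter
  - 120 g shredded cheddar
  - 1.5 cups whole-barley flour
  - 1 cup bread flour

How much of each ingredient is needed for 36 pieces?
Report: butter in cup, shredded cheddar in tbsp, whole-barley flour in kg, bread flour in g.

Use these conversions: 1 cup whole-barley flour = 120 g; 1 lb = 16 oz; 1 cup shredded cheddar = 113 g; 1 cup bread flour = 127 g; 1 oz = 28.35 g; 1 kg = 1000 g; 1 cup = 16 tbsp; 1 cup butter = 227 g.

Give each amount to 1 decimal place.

Scaling factor: 36/6 = 6.
butter: 2 oz × 6 × 28.35 g/oz ÷ 227 g/cup ≈ 1.5 cup
shredded cheddar: 120 g × 6 ÷ 113 g/cup × 16 tbsp/cup ≈ 101.9 tbsp
whole-barley flour: 1.5 cup × 6 × 120 g/cup ÷ 1000 g/kg ≈ 1.1 kg
bread flour: 1 cup × 6 × 127 g/cup = 762.0 g

butter: 1.5 cup; shredded cheddar: 101.9 tbsp; whole-barley flour: 1.1 kg; bread flour: 762.0 g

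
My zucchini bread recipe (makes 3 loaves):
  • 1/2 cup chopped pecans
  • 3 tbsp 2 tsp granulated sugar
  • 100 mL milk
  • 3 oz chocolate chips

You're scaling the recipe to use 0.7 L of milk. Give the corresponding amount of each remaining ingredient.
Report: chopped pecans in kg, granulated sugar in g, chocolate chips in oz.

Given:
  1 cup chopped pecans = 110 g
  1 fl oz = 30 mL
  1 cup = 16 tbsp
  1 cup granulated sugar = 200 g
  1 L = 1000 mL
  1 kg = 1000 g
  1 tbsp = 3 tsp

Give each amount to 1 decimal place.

chopped pecans: 0.4 kg; granulated sugar: 320.8 g; chocolate chips: 21.0 oz

The original recipe has 0.1 L of milk, so the scaling factor is 0.7 ÷ 0.1 = 7.
chopped pecans: 0.5 cup × 7 × 110 g/cup ÷ 1000 g/kg ≈ 0.4 kg
granulated sugar: (3 tbsp + 2 tsp = 11/3 tbsp) × 7 ÷ 16 tbsp/cup × 200 g/cup ≈ 320.8 g
chocolate chips: 3 oz × 7 = 21.0 oz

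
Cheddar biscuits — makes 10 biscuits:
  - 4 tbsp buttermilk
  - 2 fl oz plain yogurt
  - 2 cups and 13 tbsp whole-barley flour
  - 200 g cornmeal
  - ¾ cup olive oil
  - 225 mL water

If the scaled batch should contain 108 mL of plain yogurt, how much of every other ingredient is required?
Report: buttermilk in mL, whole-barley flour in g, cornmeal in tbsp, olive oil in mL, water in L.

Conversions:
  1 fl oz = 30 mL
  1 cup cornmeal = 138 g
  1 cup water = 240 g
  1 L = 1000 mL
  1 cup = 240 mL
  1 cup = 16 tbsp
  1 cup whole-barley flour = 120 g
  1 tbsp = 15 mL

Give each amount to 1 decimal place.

buttermilk: 108.0 mL; whole-barley flour: 607.5 g; cornmeal: 41.7 tbsp; olive oil: 324.0 mL; water: 0.4 L

The original recipe has 60 mL of plain yogurt, so the scaling factor is 108 ÷ 60 = 9/5 = 1.8.
buttermilk: 4 tbsp × 9/5 × 15 mL/tbsp = 108.0 mL
whole-barley flour: (2 cup + 13 tbsp = 2.8125 cup) × 9/5 × 120 g/cup = 607.5 g
cornmeal: 200 g × 9/5 ÷ 138 g/cup × 16 tbsp/cup ≈ 41.7 tbsp
olive oil: 0.75 cup × 9/5 × 240 mL/cup = 324.0 mL
water: 225 mL × 9/5 ÷ 1000 mL/L ≈ 0.4 L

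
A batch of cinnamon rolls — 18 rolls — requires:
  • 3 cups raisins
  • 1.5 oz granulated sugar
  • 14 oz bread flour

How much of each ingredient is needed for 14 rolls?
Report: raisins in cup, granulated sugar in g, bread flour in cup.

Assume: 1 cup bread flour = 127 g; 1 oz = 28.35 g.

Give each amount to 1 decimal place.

Scaling factor: 14/18 = 7/9.
raisins: 3 cup × 7/9 ≈ 2.3 cup
granulated sugar: 1.5 oz × 7/9 × 28.35 g/oz ≈ 33.1 g
bread flour: 14 oz × 7/9 × 28.35 g/oz ÷ 127 g/cup ≈ 2.4 cup

raisins: 2.3 cup; granulated sugar: 33.1 g; bread flour: 2.4 cup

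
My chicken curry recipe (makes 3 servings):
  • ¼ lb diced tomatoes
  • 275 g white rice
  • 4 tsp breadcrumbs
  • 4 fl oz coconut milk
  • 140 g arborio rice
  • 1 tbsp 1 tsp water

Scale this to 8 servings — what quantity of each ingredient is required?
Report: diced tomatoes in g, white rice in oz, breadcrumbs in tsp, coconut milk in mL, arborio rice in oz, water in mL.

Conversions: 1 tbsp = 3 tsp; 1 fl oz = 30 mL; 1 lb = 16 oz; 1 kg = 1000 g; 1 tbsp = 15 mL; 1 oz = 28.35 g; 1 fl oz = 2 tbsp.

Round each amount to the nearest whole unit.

diced tomatoes: 302 g; white rice: 26 oz; breadcrumbs: 11 tsp; coconut milk: 320 mL; arborio rice: 13 oz; water: 53 mL

Scaling factor: 8/3.
diced tomatoes: 0.25 lb × 8/3 × 16 oz/lb × 28.35 g/oz ≈ 302 g
white rice: 275 g × 8/3 ÷ 28.35 g/oz ≈ 26 oz
breadcrumbs: 4 tsp × 8/3 ≈ 11 tsp
coconut milk: 4 fl oz × 8/3 × 30 mL/fl oz = 320 mL
arborio rice: 140 g × 8/3 ÷ 28.35 g/oz ≈ 13 oz
water: (1 tbsp + 1 tsp = 4/3 tbsp) × 8/3 × 15 mL/tbsp ≈ 53 mL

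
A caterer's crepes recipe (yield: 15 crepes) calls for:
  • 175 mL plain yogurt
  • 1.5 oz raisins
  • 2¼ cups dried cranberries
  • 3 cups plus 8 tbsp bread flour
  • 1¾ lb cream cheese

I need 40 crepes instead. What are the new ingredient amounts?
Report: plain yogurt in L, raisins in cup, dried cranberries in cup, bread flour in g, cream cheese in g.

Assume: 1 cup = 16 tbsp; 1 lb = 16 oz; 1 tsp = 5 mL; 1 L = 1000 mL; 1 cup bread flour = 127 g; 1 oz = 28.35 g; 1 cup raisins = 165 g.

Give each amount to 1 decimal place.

Scaling factor: 40/15 = 8/3.
plain yogurt: 175 mL × 8/3 ÷ 1000 mL/L ≈ 0.5 L
raisins: 1.5 oz × 8/3 × 28.35 g/oz ÷ 165 g/cup ≈ 0.7 cup
dried cranberries: 2.25 cup × 8/3 = 6.0 cup
bread flour: (3 cup + 8 tbsp = 3.5 cup) × 8/3 × 127 g/cup ≈ 1185.3 g
cream cheese: 1.75 lb × 8/3 × 16 oz/lb × 28.35 g/oz = 2116.8 g

plain yogurt: 0.5 L; raisins: 0.7 cup; dried cranberries: 6.0 cup; bread flour: 1185.3 g; cream cheese: 2116.8 g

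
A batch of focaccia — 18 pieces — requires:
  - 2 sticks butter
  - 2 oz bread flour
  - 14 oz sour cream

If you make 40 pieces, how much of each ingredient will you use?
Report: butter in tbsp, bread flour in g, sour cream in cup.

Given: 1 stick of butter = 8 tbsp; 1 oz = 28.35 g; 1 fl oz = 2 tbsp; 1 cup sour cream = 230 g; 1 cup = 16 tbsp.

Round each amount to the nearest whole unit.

butter: 36 tbsp; bread flour: 126 g; sour cream: 4 cup

Scaling factor: 40/18 = 20/9.
butter: 2 stick × 20/9 × 8 tbsp/stick ≈ 36 tbsp
bread flour: 2 oz × 20/9 × 28.35 g/oz = 126 g
sour cream: 14 oz × 20/9 × 28.35 g/oz ÷ 230 g/cup ≈ 4 cup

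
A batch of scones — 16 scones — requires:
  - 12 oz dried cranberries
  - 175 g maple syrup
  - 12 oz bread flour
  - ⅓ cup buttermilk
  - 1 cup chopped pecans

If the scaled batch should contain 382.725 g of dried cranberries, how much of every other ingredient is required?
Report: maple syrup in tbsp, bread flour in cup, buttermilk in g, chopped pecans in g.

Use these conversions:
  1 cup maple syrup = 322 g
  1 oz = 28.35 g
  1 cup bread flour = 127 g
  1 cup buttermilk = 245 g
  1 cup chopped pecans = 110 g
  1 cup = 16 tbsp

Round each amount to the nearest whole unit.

The original recipe has 340.2 g of dried cranberries, so the scaling factor is 382.725 ÷ 340.2 = 9/8 = 1.125.
maple syrup: 175 g × 9/8 ÷ 322 g/cup × 16 tbsp/cup ≈ 10 tbsp
bread flour: 12 oz × 9/8 × 28.35 g/oz ÷ 127 g/cup ≈ 3 cup
buttermilk: 1/3 cup × 9/8 × 245 g/cup ≈ 92 g
chopped pecans: 1 cup × 9/8 × 110 g/cup ≈ 124 g

maple syrup: 10 tbsp; bread flour: 3 cup; buttermilk: 92 g; chopped pecans: 124 g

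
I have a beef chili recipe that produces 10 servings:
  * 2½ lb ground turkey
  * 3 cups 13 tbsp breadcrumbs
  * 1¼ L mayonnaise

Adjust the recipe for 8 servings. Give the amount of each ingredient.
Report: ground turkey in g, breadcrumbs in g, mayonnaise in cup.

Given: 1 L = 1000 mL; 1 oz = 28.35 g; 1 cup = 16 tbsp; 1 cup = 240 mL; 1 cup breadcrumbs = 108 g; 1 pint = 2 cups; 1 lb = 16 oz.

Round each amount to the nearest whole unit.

ground turkey: 907 g; breadcrumbs: 329 g; mayonnaise: 4 cup

Scaling factor: 8/10 = 4/5 = 0.8.
ground turkey: 2.5 lb × 4/5 × 16 oz/lb × 28.35 g/oz ≈ 907 g
breadcrumbs: (3 cup + 13 tbsp = 3.8125 cup) × 4/5 × 108 g/cup ≈ 329 g
mayonnaise: 1.25 L × 4/5 × 1000 mL/L ÷ 240 mL/cup ≈ 4 cup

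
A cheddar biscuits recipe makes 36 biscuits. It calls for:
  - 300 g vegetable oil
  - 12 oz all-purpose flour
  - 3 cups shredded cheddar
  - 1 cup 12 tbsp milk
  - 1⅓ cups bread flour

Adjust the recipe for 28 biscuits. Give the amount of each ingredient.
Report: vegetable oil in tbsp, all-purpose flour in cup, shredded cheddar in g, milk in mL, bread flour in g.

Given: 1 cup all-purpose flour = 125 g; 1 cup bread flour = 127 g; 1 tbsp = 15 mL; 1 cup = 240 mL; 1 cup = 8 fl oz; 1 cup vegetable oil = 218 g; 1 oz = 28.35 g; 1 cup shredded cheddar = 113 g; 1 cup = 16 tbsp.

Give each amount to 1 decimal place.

Scaling factor: 28/36 = 7/9.
vegetable oil: 300 g × 7/9 ÷ 218 g/cup × 16 tbsp/cup ≈ 17.1 tbsp
all-purpose flour: 12 oz × 7/9 × 28.35 g/oz ÷ 125 g/cup ≈ 2.1 cup
shredded cheddar: 3 cup × 7/9 × 113 g/cup ≈ 263.7 g
milk: (1 cup + 12 tbsp = 1.75 cup) × 7/9 × 240 mL/cup ≈ 326.7 mL
bread flour: 4/3 cup × 7/9 × 127 g/cup ≈ 131.7 g

vegetable oil: 17.1 tbsp; all-purpose flour: 2.1 cup; shredded cheddar: 263.7 g; milk: 326.7 mL; bread flour: 131.7 g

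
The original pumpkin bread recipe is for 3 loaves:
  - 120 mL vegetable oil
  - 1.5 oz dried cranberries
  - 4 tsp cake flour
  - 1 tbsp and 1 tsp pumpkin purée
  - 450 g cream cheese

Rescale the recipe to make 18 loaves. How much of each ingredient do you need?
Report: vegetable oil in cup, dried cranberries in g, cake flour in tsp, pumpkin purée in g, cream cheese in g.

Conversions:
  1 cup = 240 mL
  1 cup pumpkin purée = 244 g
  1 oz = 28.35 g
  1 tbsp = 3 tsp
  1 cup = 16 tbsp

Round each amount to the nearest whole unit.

Scaling factor: 18/3 = 6.
vegetable oil: 120 mL × 6 ÷ 240 mL/cup = 3 cup
dried cranberries: 1.5 oz × 6 × 28.35 g/oz ≈ 255 g
cake flour: 4 tsp × 6 = 24 tsp
pumpkin purée: (1 tbsp + 1 tsp = 4/3 tbsp) × 6 ÷ 16 tbsp/cup × 244 g/cup = 122 g
cream cheese: 450 g × 6 = 2700 g

vegetable oil: 3 cup; dried cranberries: 255 g; cake flour: 24 tsp; pumpkin purée: 122 g; cream cheese: 2700 g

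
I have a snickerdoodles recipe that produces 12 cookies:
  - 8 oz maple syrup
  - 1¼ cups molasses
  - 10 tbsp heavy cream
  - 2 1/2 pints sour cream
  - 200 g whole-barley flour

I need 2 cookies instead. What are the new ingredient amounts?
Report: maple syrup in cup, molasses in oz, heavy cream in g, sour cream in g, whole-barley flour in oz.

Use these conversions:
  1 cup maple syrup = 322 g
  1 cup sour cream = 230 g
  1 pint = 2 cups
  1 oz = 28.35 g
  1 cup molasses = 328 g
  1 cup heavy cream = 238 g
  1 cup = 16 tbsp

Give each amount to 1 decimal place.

maple syrup: 0.1 cup; molasses: 2.4 oz; heavy cream: 24.8 g; sour cream: 191.7 g; whole-barley flour: 1.2 oz

Scaling factor: 2/12 = 1/6.
maple syrup: 8 oz × 1/6 × 28.35 g/oz ÷ 322 g/cup ≈ 0.1 cup
molasses: 1.25 cup × 1/6 × 328 g/cup ÷ 28.35 g/oz ≈ 2.4 oz
heavy cream: 10 tbsp × 1/6 ÷ 16 tbsp/cup × 238 g/cup ≈ 24.8 g
sour cream: 2.5 pint × 1/6 × 2 cup/pint × 230 g/cup ≈ 191.7 g
whole-barley flour: 200 g × 1/6 ÷ 28.35 g/oz ≈ 1.2 oz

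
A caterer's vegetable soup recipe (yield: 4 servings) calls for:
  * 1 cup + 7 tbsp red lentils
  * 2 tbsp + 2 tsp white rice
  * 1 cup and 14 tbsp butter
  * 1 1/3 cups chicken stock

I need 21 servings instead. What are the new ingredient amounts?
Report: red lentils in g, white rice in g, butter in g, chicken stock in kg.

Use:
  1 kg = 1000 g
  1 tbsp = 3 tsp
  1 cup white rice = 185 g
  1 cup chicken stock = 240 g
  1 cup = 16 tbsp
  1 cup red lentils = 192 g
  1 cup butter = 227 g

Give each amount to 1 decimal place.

Scaling factor: 21/4 = 5.25.
red lentils: (1 cup + 7 tbsp = 1.4375 cup) × 21/4 × 192 g/cup = 1449.0 g
white rice: (2 tbsp + 2 tsp = 8/3 tbsp) × 21/4 ÷ 16 tbsp/cup × 185 g/cup ≈ 161.9 g
butter: (1 cup + 14 tbsp = 1.875 cup) × 21/4 × 227 g/cup ≈ 2234.5 g
chicken stock: 4/3 cup × 21/4 × 240 g/cup ÷ 1000 g/kg ≈ 1.7 kg

red lentils: 1449.0 g; white rice: 161.9 g; butter: 2234.5 g; chicken stock: 1.7 kg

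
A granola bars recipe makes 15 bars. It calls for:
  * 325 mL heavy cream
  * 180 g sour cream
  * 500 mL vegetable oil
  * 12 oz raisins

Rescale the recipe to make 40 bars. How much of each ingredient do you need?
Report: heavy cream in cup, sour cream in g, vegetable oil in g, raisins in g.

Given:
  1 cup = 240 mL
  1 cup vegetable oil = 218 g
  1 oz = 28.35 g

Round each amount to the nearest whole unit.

Scaling factor: 40/15 = 8/3.
heavy cream: 325 mL × 8/3 ÷ 240 mL/cup ≈ 4 cup
sour cream: 180 g × 8/3 = 480 g
vegetable oil: 500 mL × 8/3 ÷ 240 mL/cup × 218 g/cup ≈ 1211 g
raisins: 12 oz × 8/3 × 28.35 g/oz ≈ 907 g

heavy cream: 4 cup; sour cream: 480 g; vegetable oil: 1211 g; raisins: 907 g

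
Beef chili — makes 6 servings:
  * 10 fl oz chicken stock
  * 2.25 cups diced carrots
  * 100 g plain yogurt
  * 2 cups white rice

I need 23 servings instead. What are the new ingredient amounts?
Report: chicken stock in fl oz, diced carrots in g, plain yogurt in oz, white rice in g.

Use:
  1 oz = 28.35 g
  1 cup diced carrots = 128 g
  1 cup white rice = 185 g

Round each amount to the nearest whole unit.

chicken stock: 38 fl oz; diced carrots: 1104 g; plain yogurt: 14 oz; white rice: 1418 g

Scaling factor: 23/6.
chicken stock: 10 fl oz × 23/6 ≈ 38 fl oz
diced carrots: 2.25 cup × 23/6 × 128 g/cup = 1104 g
plain yogurt: 100 g × 23/6 ÷ 28.35 g/oz ≈ 14 oz
white rice: 2 cup × 23/6 × 185 g/cup ≈ 1418 g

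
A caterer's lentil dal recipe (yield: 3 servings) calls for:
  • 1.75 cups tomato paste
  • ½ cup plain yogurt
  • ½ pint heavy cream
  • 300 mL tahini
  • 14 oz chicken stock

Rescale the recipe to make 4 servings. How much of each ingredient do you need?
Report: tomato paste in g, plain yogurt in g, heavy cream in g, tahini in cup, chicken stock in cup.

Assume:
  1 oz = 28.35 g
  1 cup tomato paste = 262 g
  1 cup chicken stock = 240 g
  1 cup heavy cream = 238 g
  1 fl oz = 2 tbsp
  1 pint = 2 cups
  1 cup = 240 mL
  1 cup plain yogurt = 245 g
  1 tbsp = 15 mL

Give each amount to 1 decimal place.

Scaling factor: 4/3.
tomato paste: 1.75 cup × 4/3 × 262 g/cup ≈ 611.3 g
plain yogurt: 0.5 cup × 4/3 × 245 g/cup ≈ 163.3 g
heavy cream: 0.5 pint × 4/3 × 2 cup/pint × 238 g/cup ≈ 317.3 g
tahini: 300 mL × 4/3 ÷ 240 mL/cup ≈ 1.7 cup
chicken stock: 14 oz × 4/3 × 28.35 g/oz ÷ 240 g/cup ≈ 2.2 cup

tomato paste: 611.3 g; plain yogurt: 163.3 g; heavy cream: 317.3 g; tahini: 1.7 cup; chicken stock: 2.2 cup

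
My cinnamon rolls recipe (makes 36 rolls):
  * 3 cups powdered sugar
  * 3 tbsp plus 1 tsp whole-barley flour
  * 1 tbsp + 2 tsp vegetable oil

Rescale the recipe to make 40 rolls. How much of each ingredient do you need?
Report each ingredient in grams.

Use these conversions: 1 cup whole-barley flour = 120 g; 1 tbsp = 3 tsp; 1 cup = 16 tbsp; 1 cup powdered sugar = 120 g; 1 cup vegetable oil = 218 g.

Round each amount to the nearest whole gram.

powdered sugar: 400 g; whole-barley flour: 28 g; vegetable oil: 25 g

Scaling factor: 40/36 = 10/9.
powdered sugar: 3 cup × 10/9 × 120 g/cup = 400 g
whole-barley flour: (3 tbsp + 1 tsp = 10/3 tbsp) × 10/9 ÷ 16 tbsp/cup × 120 g/cup ≈ 28 g
vegetable oil: (1 tbsp + 2 tsp = 5/3 tbsp) × 10/9 ÷ 16 tbsp/cup × 218 g/cup ≈ 25 g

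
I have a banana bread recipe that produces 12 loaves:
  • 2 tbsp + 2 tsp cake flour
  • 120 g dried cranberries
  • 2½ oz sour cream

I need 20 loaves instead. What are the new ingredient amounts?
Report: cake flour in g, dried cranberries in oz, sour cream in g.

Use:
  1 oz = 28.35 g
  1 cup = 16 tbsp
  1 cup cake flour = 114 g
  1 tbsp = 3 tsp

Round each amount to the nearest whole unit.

Scaling factor: 20/12 = 5/3.
cake flour: (2 tbsp + 2 tsp = 8/3 tbsp) × 5/3 ÷ 16 tbsp/cup × 114 g/cup ≈ 32 g
dried cranberries: 120 g × 5/3 ÷ 28.35 g/oz ≈ 7 oz
sour cream: 2.5 oz × 5/3 × 28.35 g/oz ≈ 118 g

cake flour: 32 g; dried cranberries: 7 oz; sour cream: 118 g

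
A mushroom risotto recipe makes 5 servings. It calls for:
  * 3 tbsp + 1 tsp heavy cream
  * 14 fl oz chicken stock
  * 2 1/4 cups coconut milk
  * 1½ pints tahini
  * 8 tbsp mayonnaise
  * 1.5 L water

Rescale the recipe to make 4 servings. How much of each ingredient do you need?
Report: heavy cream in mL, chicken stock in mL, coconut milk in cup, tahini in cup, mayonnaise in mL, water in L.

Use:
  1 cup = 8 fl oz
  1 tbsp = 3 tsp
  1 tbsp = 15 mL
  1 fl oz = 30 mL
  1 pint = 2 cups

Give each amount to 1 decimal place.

heavy cream: 40.0 mL; chicken stock: 336.0 mL; coconut milk: 1.8 cup; tahini: 2.4 cup; mayonnaise: 96.0 mL; water: 1.2 L

Scaling factor: 4/5 = 0.8.
heavy cream: (3 tbsp + 1 tsp = 10/3 tbsp) × 4/5 × 15 mL/tbsp = 40.0 mL
chicken stock: 14 fl oz × 4/5 × 30 mL/fl oz = 336.0 mL
coconut milk: 2.25 cup × 4/5 = 1.8 cup
tahini: 1.5 pint × 4/5 × 2 cup/pint = 2.4 cup
mayonnaise: 8 tbsp × 4/5 × 15 mL/tbsp = 96.0 mL
water: 1.5 L × 4/5 = 1.2 L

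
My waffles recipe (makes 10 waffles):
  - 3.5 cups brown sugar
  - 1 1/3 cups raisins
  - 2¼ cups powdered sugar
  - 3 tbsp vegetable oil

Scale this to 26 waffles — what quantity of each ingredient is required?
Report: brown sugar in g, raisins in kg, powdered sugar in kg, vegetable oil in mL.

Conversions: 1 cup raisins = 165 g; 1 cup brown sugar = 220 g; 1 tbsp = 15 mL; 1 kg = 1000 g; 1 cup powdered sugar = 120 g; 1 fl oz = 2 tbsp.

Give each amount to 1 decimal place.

Scaling factor: 26/10 = 13/5 = 2.6.
brown sugar: 3.5 cup × 13/5 × 220 g/cup = 2002.0 g
raisins: 4/3 cup × 13/5 × 165 g/cup ÷ 1000 g/kg ≈ 0.6 kg
powdered sugar: 2.25 cup × 13/5 × 120 g/cup ÷ 1000 g/kg ≈ 0.7 kg
vegetable oil: 3 tbsp × 13/5 × 15 mL/tbsp = 117.0 mL

brown sugar: 2002.0 g; raisins: 0.6 kg; powdered sugar: 0.7 kg; vegetable oil: 117.0 mL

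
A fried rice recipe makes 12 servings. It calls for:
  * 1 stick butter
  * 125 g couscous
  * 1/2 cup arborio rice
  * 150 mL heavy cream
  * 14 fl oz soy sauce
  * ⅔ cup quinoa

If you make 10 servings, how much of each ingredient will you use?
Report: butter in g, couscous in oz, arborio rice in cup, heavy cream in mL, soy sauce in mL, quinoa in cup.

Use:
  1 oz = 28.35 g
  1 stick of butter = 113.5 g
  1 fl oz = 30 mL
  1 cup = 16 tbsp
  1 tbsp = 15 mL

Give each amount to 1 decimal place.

Scaling factor: 10/12 = 5/6.
butter: 1 stick × 5/6 × 113.5 g/stick ≈ 94.6 g
couscous: 125 g × 5/6 ÷ 28.35 g/oz ≈ 3.7 oz
arborio rice: 0.5 cup × 5/6 ≈ 0.4 cup
heavy cream: 150 mL × 5/6 = 125.0 mL
soy sauce: 14 fl oz × 5/6 × 30 mL/fl oz = 350.0 mL
quinoa: 2/3 cup × 5/6 ≈ 0.6 cup

butter: 94.6 g; couscous: 3.7 oz; arborio rice: 0.4 cup; heavy cream: 125.0 mL; soy sauce: 350.0 mL; quinoa: 0.6 cup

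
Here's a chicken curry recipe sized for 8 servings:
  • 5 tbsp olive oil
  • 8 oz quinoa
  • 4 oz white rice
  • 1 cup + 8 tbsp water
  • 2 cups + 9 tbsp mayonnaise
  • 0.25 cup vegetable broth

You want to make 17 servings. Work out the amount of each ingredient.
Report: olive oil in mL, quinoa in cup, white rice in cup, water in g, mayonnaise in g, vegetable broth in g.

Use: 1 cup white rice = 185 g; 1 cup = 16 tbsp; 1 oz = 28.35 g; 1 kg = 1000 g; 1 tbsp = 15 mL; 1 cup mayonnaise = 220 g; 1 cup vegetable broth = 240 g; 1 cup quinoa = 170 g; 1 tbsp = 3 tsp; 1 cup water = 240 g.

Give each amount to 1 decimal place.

Scaling factor: 17/8 = 2.125.
olive oil: 5 tbsp × 17/8 × 15 mL/tbsp ≈ 159.4 mL
quinoa: 8 oz × 17/8 × 28.35 g/oz ÷ 170 g/cup ≈ 2.8 cup
white rice: 4 oz × 17/8 × 28.35 g/oz ÷ 185 g/cup ≈ 1.3 cup
water: (1 cup + 8 tbsp = 1.5 cup) × 17/8 × 240 g/cup = 765.0 g
mayonnaise: (2 cup + 9 tbsp = 2.5625 cup) × 17/8 × 220 g/cup ≈ 1198.0 g
vegetable broth: 0.25 cup × 17/8 × 240 g/cup = 127.5 g

olive oil: 159.4 mL; quinoa: 2.8 cup; white rice: 1.3 cup; water: 765.0 g; mayonnaise: 1198.0 g; vegetable broth: 127.5 g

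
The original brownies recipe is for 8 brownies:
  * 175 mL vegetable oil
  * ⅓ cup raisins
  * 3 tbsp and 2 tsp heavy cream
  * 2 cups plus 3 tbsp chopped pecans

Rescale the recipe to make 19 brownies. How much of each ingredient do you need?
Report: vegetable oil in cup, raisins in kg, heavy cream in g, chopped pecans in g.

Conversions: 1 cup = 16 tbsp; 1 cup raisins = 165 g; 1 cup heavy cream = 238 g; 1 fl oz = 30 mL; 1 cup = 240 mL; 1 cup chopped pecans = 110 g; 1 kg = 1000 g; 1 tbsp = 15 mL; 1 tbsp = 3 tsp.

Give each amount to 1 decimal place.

Scaling factor: 19/8 = 2.375.
vegetable oil: 175 mL × 19/8 ÷ 240 mL/cup ≈ 1.7 cup
raisins: 1/3 cup × 19/8 × 165 g/cup ÷ 1000 g/kg ≈ 0.1 kg
heavy cream: (3 tbsp + 2 tsp = 11/3 tbsp) × 19/8 ÷ 16 tbsp/cup × 238 g/cup ≈ 129.5 g
chopped pecans: (2 cup + 3 tbsp = 2.1875 cup) × 19/8 × 110 g/cup ≈ 571.5 g

vegetable oil: 1.7 cup; raisins: 0.1 kg; heavy cream: 129.5 g; chopped pecans: 571.5 g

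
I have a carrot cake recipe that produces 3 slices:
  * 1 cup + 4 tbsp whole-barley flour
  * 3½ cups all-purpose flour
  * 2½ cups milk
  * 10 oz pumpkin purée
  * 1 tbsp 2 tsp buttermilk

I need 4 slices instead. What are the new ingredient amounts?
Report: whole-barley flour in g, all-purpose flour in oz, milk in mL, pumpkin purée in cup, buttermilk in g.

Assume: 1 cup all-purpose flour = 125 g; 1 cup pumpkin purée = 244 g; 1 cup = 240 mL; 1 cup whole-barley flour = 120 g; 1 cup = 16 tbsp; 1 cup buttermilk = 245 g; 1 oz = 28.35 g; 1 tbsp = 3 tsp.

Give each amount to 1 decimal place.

Scaling factor: 4/3.
whole-barley flour: (1 cup + 4 tbsp = 1.25 cup) × 4/3 × 120 g/cup = 200.0 g
all-purpose flour: 3.5 cup × 4/3 × 125 g/cup ÷ 28.35 g/oz ≈ 20.6 oz
milk: 2.5 cup × 4/3 × 240 mL/cup = 800.0 mL
pumpkin purée: 10 oz × 4/3 × 28.35 g/oz ÷ 244 g/cup ≈ 1.5 cup
buttermilk: (1 tbsp + 2 tsp = 5/3 tbsp) × 4/3 ÷ 16 tbsp/cup × 245 g/cup ≈ 34.0 g

whole-barley flour: 200.0 g; all-purpose flour: 20.6 oz; milk: 800.0 mL; pumpkin purée: 1.5 cup; buttermilk: 34.0 g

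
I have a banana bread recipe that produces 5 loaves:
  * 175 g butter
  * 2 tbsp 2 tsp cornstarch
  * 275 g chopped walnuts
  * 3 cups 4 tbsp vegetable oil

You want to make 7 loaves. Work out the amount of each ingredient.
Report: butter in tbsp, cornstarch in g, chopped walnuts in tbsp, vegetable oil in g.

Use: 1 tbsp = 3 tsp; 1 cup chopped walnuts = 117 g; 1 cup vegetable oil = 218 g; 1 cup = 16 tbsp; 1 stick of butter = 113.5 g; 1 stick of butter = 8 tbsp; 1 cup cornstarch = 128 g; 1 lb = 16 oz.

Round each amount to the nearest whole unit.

Scaling factor: 7/5 = 1.4.
butter: 175 g × 7/5 ÷ 113.5 g/stick × 8 tbsp/stick ≈ 17 tbsp
cornstarch: (2 tbsp + 2 tsp = 8/3 tbsp) × 7/5 ÷ 16 tbsp/cup × 128 g/cup ≈ 30 g
chopped walnuts: 275 g × 7/5 ÷ 117 g/cup × 16 tbsp/cup ≈ 53 tbsp
vegetable oil: (3 cup + 4 tbsp = 3.25 cup) × 7/5 × 218 g/cup ≈ 992 g

butter: 17 tbsp; cornstarch: 30 g; chopped walnuts: 53 tbsp; vegetable oil: 992 g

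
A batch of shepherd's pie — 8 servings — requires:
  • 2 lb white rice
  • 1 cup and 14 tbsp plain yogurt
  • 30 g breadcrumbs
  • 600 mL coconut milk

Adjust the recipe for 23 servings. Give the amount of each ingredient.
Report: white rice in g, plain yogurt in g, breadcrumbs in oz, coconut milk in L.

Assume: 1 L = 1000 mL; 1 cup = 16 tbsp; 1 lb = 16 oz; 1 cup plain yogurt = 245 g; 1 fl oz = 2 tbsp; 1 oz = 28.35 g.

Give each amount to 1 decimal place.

Scaling factor: 23/8 = 2.875.
white rice: 2 lb × 23/8 × 16 oz/lb × 28.35 g/oz = 2608.2 g
plain yogurt: (1 cup + 14 tbsp = 1.875 cup) × 23/8 × 245 g/cup ≈ 1320.7 g
breadcrumbs: 30 g × 23/8 ÷ 28.35 g/oz ≈ 3.0 oz
coconut milk: 600 mL × 23/8 ÷ 1000 mL/L ≈ 1.7 L

white rice: 2608.2 g; plain yogurt: 1320.7 g; breadcrumbs: 3.0 oz; coconut milk: 1.7 L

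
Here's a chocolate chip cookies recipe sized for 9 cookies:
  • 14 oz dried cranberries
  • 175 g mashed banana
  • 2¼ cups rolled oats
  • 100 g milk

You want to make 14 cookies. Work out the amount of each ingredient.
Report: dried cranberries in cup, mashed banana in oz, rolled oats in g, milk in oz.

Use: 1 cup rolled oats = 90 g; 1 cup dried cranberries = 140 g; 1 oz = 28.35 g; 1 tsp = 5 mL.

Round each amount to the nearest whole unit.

dried cranberries: 4 cup; mashed banana: 10 oz; rolled oats: 315 g; milk: 5 oz

Scaling factor: 14/9.
dried cranberries: 14 oz × 14/9 × 28.35 g/oz ÷ 140 g/cup ≈ 4 cup
mashed banana: 175 g × 14/9 ÷ 28.35 g/oz ≈ 10 oz
rolled oats: 2.25 cup × 14/9 × 90 g/cup = 315 g
milk: 100 g × 14/9 ÷ 28.35 g/oz ≈ 5 oz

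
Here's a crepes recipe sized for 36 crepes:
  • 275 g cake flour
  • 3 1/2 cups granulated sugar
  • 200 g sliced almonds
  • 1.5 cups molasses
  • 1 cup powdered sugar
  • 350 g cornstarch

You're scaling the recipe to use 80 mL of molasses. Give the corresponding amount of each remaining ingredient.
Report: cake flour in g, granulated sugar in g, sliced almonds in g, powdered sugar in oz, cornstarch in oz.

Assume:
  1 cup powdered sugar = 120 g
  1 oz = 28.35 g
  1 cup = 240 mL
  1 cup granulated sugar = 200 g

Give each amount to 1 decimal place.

cake flour: 61.1 g; granulated sugar: 155.6 g; sliced almonds: 44.4 g; powdered sugar: 0.9 oz; cornstarch: 2.7 oz

The original recipe has 360 mL of molasses, so the scaling factor is 80 ÷ 360 = 2/9.
cake flour: 275 g × 2/9 ≈ 61.1 g
granulated sugar: 3.5 cup × 2/9 × 200 g/cup ≈ 155.6 g
sliced almonds: 200 g × 2/9 ≈ 44.4 g
powdered sugar: 1 cup × 2/9 × 120 g/cup ÷ 28.35 g/oz ≈ 0.9 oz
cornstarch: 350 g × 2/9 ÷ 28.35 g/oz ≈ 2.7 oz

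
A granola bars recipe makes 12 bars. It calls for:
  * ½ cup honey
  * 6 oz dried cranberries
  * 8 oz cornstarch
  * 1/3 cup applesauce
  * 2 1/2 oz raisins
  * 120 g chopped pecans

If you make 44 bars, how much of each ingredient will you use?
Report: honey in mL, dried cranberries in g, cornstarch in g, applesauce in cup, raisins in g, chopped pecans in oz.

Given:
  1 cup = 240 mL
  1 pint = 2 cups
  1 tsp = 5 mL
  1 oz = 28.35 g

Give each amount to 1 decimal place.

Scaling factor: 44/12 = 11/3.
honey: 0.5 cup × 11/3 × 240 mL/cup = 440.0 mL
dried cranberries: 6 oz × 11/3 × 28.35 g/oz = 623.7 g
cornstarch: 8 oz × 11/3 × 28.35 g/oz = 831.6 g
applesauce: 1/3 cup × 11/3 ≈ 1.2 cup
raisins: 2.5 oz × 11/3 × 28.35 g/oz ≈ 259.9 g
chopped pecans: 120 g × 11/3 ÷ 28.35 g/oz ≈ 15.5 oz

honey: 440.0 mL; dried cranberries: 623.7 g; cornstarch: 831.6 g; applesauce: 1.2 cup; raisins: 259.9 g; chopped pecans: 15.5 oz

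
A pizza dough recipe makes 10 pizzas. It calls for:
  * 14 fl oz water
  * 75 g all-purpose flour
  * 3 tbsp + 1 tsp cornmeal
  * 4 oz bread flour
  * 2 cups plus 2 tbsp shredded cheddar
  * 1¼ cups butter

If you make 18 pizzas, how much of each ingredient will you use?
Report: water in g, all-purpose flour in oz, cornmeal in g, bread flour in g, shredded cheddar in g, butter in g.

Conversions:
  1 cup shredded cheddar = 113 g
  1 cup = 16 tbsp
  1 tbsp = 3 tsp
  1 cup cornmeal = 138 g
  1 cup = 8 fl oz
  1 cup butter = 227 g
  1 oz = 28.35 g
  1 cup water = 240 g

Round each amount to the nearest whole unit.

Scaling factor: 18/10 = 9/5 = 1.8.
water: 14 fl oz × 9/5 ÷ 8 fl oz/cup × 240 g/cup = 756 g
all-purpose flour: 75 g × 9/5 ÷ 28.35 g/oz ≈ 5 oz
cornmeal: (3 tbsp + 1 tsp = 10/3 tbsp) × 9/5 ÷ 16 tbsp/cup × 138 g/cup ≈ 52 g
bread flour: 4 oz × 9/5 × 28.35 g/oz ≈ 204 g
shredded cheddar: (2 cup + 2 tbsp = 2.125 cup) × 9/5 × 113 g/cup ≈ 432 g
butter: 1.25 cup × 9/5 × 227 g/cup ≈ 511 g

water: 756 g; all-purpose flour: 5 oz; cornmeal: 52 g; bread flour: 204 g; shredded cheddar: 432 g; butter: 511 g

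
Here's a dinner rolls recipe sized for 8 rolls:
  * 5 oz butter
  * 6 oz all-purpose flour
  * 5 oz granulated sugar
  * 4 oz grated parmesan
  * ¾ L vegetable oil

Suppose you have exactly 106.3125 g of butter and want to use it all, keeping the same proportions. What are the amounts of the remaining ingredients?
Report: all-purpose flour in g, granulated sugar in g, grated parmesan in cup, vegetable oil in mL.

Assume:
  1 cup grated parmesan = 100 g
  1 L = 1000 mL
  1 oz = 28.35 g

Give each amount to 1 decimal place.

all-purpose flour: 127.6 g; granulated sugar: 106.3 g; grated parmesan: 0.9 cup; vegetable oil: 562.5 mL

The original recipe has 141.75 g of butter, so the scaling factor is 106.3125 ÷ 141.75 = 3/4 = 0.75.
all-purpose flour: 6 oz × 3/4 × 28.35 g/oz ≈ 127.6 g
granulated sugar: 5 oz × 3/4 × 28.35 g/oz ≈ 106.3 g
grated parmesan: 4 oz × 3/4 × 28.35 g/oz ÷ 100 g/cup ≈ 0.9 cup
vegetable oil: 0.75 L × 3/4 × 1000 mL/L = 562.5 mL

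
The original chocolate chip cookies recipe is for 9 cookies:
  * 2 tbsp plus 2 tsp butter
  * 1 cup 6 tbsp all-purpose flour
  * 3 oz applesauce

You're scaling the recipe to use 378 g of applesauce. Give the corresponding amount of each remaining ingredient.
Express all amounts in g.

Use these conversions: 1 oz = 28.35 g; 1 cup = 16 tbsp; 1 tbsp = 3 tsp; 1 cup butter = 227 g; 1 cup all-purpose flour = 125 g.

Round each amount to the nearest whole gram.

The original recipe has 85.05 g of applesauce, so the scaling factor is 378 ÷ 85.05 = 40/9.
butter: (2 tbsp + 2 tsp = 8/3 tbsp) × 40/9 ÷ 16 tbsp/cup × 227 g/cup ≈ 168 g
all-purpose flour: (1 cup + 6 tbsp = 1.375 cup) × 40/9 × 125 g/cup ≈ 764 g

butter: 168 g; all-purpose flour: 764 g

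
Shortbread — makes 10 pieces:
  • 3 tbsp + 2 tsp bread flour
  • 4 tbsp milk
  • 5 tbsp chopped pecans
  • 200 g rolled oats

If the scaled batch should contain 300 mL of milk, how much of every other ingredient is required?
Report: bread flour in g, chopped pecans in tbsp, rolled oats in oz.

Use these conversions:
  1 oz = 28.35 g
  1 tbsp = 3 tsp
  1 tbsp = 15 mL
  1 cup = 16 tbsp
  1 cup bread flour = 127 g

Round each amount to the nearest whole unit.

bread flour: 146 g; chopped pecans: 25 tbsp; rolled oats: 35 oz

The original recipe has 60 mL of milk, so the scaling factor is 300 ÷ 60 = 5.
bread flour: (3 tbsp + 2 tsp = 11/3 tbsp) × 5 ÷ 16 tbsp/cup × 127 g/cup ≈ 146 g
chopped pecans: 5 tbsp × 5 = 25 tbsp
rolled oats: 200 g × 5 ÷ 28.35 g/oz ≈ 35 oz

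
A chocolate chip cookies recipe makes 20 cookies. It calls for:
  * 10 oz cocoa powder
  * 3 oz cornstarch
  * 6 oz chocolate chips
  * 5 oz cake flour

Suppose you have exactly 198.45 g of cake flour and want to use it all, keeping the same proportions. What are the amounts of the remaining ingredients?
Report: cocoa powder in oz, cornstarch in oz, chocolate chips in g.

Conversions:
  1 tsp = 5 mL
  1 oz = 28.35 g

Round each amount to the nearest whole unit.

cocoa powder: 14 oz; cornstarch: 4 oz; chocolate chips: 238 g

The original recipe has 141.75 g of cake flour, so the scaling factor is 198.45 ÷ 141.75 = 7/5 = 1.4.
cocoa powder: 10 oz × 7/5 = 14 oz
cornstarch: 3 oz × 7/5 ≈ 4 oz
chocolate chips: 6 oz × 7/5 × 28.35 g/oz ≈ 238 g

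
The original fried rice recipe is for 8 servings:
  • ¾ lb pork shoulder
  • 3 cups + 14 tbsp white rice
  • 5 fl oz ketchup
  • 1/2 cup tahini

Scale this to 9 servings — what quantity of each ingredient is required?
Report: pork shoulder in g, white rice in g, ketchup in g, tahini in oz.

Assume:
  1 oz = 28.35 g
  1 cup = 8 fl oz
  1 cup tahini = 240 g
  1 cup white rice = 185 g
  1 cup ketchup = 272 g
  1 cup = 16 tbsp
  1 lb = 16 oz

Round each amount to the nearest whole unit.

Scaling factor: 9/8 = 1.125.
pork shoulder: 0.75 lb × 9/8 × 16 oz/lb × 28.35 g/oz ≈ 383 g
white rice: (3 cup + 14 tbsp = 3.875 cup) × 9/8 × 185 g/cup ≈ 806 g
ketchup: 5 fl oz × 9/8 ÷ 8 fl oz/cup × 272 g/cup ≈ 191 g
tahini: 0.5 cup × 9/8 × 240 g/cup ÷ 28.35 g/oz ≈ 5 oz

pork shoulder: 383 g; white rice: 806 g; ketchup: 191 g; tahini: 5 oz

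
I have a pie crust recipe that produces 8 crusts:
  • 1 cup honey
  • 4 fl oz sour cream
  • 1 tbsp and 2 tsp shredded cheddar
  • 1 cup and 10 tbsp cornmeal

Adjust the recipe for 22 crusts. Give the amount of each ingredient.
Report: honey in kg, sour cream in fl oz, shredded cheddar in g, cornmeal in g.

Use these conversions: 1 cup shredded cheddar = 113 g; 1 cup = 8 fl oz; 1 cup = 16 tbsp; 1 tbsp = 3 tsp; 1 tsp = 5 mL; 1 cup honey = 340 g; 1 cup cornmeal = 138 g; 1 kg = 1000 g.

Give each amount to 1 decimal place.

honey: 0.9 kg; sour cream: 11.0 fl oz; shredded cheddar: 32.4 g; cornmeal: 616.7 g

Scaling factor: 22/8 = 11/4 = 2.75.
honey: 1 cup × 11/4 × 340 g/cup ÷ 1000 g/kg ≈ 0.9 kg
sour cream: 4 fl oz × 11/4 = 11.0 fl oz
shredded cheddar: (1 tbsp + 2 tsp = 5/3 tbsp) × 11/4 ÷ 16 tbsp/cup × 113 g/cup ≈ 32.4 g
cornmeal: (1 cup + 10 tbsp = 1.625 cup) × 11/4 × 138 g/cup ≈ 616.7 g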